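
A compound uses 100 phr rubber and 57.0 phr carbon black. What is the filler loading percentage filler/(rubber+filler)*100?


Filler % = filler / (rubber + filler) * 100
= 57.0 / (100 + 57.0) * 100
= 57.0 / 157.0 * 100
= 36.31%

36.31%


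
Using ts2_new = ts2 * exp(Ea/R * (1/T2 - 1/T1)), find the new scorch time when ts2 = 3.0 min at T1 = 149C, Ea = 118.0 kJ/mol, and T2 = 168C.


Convert temperatures: T1 = 149 + 273.15 = 422.15 K, T2 = 168 + 273.15 = 441.15 K
ts2_new = 3.0 * exp(118000 / 8.314 * (1/441.15 - 1/422.15))
1/T2 - 1/T1 = -1.0202e-04
ts2_new = 0.71 min

0.71 min


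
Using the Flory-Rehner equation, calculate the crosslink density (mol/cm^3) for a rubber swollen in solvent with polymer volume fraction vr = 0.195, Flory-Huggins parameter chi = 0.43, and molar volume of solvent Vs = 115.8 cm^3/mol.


ln(1 - vr) = ln(1 - 0.195) = -0.2169
Numerator = -((-0.2169) + 0.195 + 0.43 * 0.195^2) = 0.0056
Denominator = 115.8 * (0.195^(1/3) - 0.195/2) = 55.8606
nu = 0.0056 / 55.8606 = 9.9574e-05 mol/cm^3

9.9574e-05 mol/cm^3


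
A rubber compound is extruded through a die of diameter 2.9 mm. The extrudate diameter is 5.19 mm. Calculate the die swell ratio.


Die swell ratio = D_extrudate / D_die
= 5.19 / 2.9
= 1.79

Die swell = 1.79


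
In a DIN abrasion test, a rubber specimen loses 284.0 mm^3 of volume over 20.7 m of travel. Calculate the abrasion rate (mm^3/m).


Rate = volume_loss / distance
= 284.0 / 20.7
= 13.72 mm^3/m

13.72 mm^3/m


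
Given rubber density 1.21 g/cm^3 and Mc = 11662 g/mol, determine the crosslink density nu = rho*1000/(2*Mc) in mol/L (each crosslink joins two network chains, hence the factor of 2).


nu = rho * 1000 / (2 * Mc)
nu = 1.21 * 1000 / (2 * 11662)
nu = 1210.0 / 23324
nu = 0.0519 mol/L

0.0519 mol/L


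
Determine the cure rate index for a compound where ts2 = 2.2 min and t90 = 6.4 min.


CRI = 100 / (t90 - ts2)
= 100 / (6.4 - 2.2)
= 100 / 4.2
= 23.81 min^-1

23.81 min^-1


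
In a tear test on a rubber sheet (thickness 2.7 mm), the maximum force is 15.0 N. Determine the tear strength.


Tear strength = force / thickness
= 15.0 / 2.7
= 5.56 N/mm

5.56 N/mm


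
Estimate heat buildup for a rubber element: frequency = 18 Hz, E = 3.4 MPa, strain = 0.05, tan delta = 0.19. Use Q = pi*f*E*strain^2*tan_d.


Q = pi * f * E * strain^2 * tan_d
= pi * 18 * 3.4 * 0.05^2 * 0.19
= pi * 18 * 3.4 * 0.0025 * 0.19
= 0.0913

Q = 0.0913


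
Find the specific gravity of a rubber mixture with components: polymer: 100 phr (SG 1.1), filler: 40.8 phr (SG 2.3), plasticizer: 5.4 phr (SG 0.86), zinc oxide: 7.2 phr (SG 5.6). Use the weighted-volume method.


Sum of weights = 153.4
Volume contributions:
  polymer: 100/1.1 = 90.9091
  filler: 40.8/2.3 = 17.7391
  plasticizer: 5.4/0.86 = 6.2791
  zinc oxide: 7.2/5.6 = 1.2857
Sum of volumes = 116.2130
SG = 153.4 / 116.2130 = 1.32

SG = 1.32


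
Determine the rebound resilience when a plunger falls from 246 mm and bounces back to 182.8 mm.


Resilience = h_rebound / h_drop * 100
= 182.8 / 246 * 100
= 74.3%

74.3%


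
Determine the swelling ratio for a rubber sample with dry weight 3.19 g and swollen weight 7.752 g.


Q = W_swollen / W_dry
Q = 7.752 / 3.19
Q = 2.43

Q = 2.43


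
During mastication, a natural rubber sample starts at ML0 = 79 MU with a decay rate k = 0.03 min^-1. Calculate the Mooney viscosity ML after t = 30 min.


ML = ML0 * exp(-k * t)
ML = 79 * exp(-0.03 * 30)
ML = 79 * 0.4066
ML = 32.12 MU

32.12 MU


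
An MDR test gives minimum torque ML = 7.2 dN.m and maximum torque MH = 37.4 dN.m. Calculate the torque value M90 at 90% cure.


M90 = ML + 0.9 * (MH - ML)
M90 = 7.2 + 0.9 * (37.4 - 7.2)
M90 = 7.2 + 0.9 * 30.2
M90 = 34.38 dN.m

34.38 dN.m


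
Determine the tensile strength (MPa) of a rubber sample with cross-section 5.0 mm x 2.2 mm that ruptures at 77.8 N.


Area = width * thickness = 5.0 * 2.2 = 11.0 mm^2
TS = force / area = 77.8 / 11.0 = 7.07 MPa

7.07 MPa


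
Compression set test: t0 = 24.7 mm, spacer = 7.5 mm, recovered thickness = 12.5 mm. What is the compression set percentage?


CS = (t0 - recovered) / (t0 - ts) * 100
= (24.7 - 12.5) / (24.7 - 7.5) * 100
= 12.2 / 17.2 * 100
= 70.9%

70.9%


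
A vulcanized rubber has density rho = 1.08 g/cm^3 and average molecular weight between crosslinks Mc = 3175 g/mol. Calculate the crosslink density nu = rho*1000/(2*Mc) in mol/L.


nu = rho * 1000 / (2 * Mc)
nu = 1.08 * 1000 / (2 * 3175)
nu = 1080.0 / 6350
nu = 0.1701 mol/L

0.1701 mol/L


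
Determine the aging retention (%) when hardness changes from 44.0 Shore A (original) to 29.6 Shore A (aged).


Retention = aged / original * 100
= 29.6 / 44.0 * 100
= 67.3%

67.3%


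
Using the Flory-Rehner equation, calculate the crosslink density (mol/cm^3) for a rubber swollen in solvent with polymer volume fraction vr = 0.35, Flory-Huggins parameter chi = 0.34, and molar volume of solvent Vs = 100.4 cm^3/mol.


ln(1 - vr) = ln(1 - 0.35) = -0.4308
Numerator = -((-0.4308) + 0.35 + 0.34 * 0.35^2) = 0.0391
Denominator = 100.4 * (0.35^(1/3) - 0.35/2) = 53.1849
nu = 0.0391 / 53.1849 = 7.3579e-04 mol/cm^3

7.3579e-04 mol/cm^3


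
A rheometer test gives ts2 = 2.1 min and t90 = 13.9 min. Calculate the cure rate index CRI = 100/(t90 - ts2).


CRI = 100 / (t90 - ts2)
= 100 / (13.9 - 2.1)
= 100 / 11.8
= 8.47 min^-1

8.47 min^-1


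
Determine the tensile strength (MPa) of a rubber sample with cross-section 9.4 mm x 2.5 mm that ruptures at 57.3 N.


Area = width * thickness = 9.4 * 2.5 = 23.5 mm^2
TS = force / area = 57.3 / 23.5 = 2.44 MPa

2.44 MPa


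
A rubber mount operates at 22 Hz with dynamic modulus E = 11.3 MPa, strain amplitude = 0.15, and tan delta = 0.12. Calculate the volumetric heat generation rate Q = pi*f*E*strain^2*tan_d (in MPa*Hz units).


Q = pi * f * E * strain^2 * tan_d
= pi * 22 * 11.3 * 0.15^2 * 0.12
= pi * 22 * 11.3 * 0.0225 * 0.12
= 2.1087

Q = 2.1087


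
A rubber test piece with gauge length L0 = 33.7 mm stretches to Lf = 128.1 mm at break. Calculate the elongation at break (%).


Elongation = (Lf - L0) / L0 * 100
= (128.1 - 33.7) / 33.7 * 100
= 94.4 / 33.7 * 100
= 280.1%

280.1%


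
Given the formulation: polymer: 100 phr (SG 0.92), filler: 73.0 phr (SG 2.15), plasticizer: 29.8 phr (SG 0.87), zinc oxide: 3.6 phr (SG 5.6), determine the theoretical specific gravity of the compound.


Sum of weights = 206.4
Volume contributions:
  polymer: 100/0.92 = 108.6957
  filler: 73.0/2.15 = 33.9535
  plasticizer: 29.8/0.87 = 34.2529
  zinc oxide: 3.6/5.6 = 0.6429
Sum of volumes = 177.5449
SG = 206.4 / 177.5449 = 1.163

SG = 1.163


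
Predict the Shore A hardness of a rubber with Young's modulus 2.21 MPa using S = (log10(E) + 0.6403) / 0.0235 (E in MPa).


log10(E) = 0.0235*S - 0.6403  =>  S = (log10(E) + 0.6403) / 0.0235
log10(2.21) = 0.344392
S = (0.344392 + 0.6403) / 0.0235 = 0.984692 / 0.0235
S = 41.9

Shore A = 41.9


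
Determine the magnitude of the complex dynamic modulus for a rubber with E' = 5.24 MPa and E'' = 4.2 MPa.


|E*| = sqrt(E'^2 + E''^2)
= sqrt(5.24^2 + 4.2^2)
= sqrt(27.4576 + 17.6400)
= 6.715 MPa

6.715 MPa


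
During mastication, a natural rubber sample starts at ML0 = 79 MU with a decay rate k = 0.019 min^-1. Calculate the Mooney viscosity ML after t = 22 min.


ML = ML0 * exp(-k * t)
ML = 79 * exp(-0.019 * 22)
ML = 79 * 0.6584
ML = 52.01 MU

52.01 MU


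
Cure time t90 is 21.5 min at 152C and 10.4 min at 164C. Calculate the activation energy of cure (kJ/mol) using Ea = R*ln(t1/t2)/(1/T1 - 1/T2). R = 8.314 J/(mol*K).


T1 = 425.15 K, T2 = 437.15 K
1/T1 - 1/T2 = 6.4567e-05
ln(t1/t2) = ln(21.5/10.4) = 0.7262
Ea = 8.314 * 0.7262 / 6.4567e-05 = 93515.9885 J/mol
Ea = 93.52 kJ/mol

93.52 kJ/mol


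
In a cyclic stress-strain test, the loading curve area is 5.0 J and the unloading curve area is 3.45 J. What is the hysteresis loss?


Hysteresis loss = loading - unloading
= 5.0 - 3.45
= 1.55 J

1.55 J


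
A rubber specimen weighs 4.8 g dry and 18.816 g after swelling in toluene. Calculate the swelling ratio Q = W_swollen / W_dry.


Q = W_swollen / W_dry
Q = 18.816 / 4.8
Q = 3.92

Q = 3.92


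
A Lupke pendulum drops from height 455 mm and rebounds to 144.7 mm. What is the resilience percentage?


Resilience = h_rebound / h_drop * 100
= 144.7 / 455 * 100
= 31.8%

31.8%


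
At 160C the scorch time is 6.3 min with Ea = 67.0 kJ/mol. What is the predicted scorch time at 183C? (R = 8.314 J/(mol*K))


Convert temperatures: T1 = 160 + 273.15 = 433.15 K, T2 = 183 + 273.15 = 456.15 K
ts2_new = 6.3 * exp(67000 / 8.314 * (1/456.15 - 1/433.15))
1/T2 - 1/T1 = -1.1641e-04
ts2_new = 2.47 min

2.47 min


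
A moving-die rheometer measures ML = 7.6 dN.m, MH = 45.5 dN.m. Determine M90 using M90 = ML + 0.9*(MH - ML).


M90 = ML + 0.9 * (MH - ML)
M90 = 7.6 + 0.9 * (45.5 - 7.6)
M90 = 7.6 + 0.9 * 37.9
M90 = 41.71 dN.m

41.71 dN.m


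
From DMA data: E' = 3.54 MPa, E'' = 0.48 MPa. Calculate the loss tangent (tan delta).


tan delta = E'' / E'
= 0.48 / 3.54
= 0.1356

tan delta = 0.1356


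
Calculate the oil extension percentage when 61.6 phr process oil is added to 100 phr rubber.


Oil % = oil / (100 + oil) * 100
= 61.6 / (100 + 61.6) * 100
= 61.6 / 161.6 * 100
= 38.12%

38.12%


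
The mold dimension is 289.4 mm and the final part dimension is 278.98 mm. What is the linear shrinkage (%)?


Shrinkage = (mold - part) / mold * 100
= (289.4 - 278.98) / 289.4 * 100
= 10.42 / 289.4 * 100
= 3.6%

3.6%


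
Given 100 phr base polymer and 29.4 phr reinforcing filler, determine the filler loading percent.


Filler % = filler / (rubber + filler) * 100
= 29.4 / (100 + 29.4) * 100
= 29.4 / 129.4 * 100
= 22.72%

22.72%


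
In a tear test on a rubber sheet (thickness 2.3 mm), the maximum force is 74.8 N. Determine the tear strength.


Tear strength = force / thickness
= 74.8 / 2.3
= 32.52 N/mm

32.52 N/mm


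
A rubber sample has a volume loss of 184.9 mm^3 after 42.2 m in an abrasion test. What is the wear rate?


Rate = volume_loss / distance
= 184.9 / 42.2
= 4.382 mm^3/m

4.382 mm^3/m


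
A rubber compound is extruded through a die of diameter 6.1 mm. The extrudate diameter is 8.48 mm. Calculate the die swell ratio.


Die swell ratio = D_extrudate / D_die
= 8.48 / 6.1
= 1.39

Die swell = 1.39


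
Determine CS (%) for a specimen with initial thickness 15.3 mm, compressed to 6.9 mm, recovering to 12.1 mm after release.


CS = (t0 - recovered) / (t0 - ts) * 100
= (15.3 - 12.1) / (15.3 - 6.9) * 100
= 3.2 / 8.4 * 100
= 38.1%

38.1%


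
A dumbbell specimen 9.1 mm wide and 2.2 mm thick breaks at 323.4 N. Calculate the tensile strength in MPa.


Area = width * thickness = 9.1 * 2.2 = 20.02 mm^2
TS = force / area = 323.4 / 20.02 = 16.15 MPa

16.15 MPa


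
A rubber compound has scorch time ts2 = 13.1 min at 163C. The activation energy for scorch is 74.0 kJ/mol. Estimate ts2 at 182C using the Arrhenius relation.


Convert temperatures: T1 = 163 + 273.15 = 436.15 K, T2 = 182 + 273.15 = 455.15 K
ts2_new = 13.1 * exp(74000 / 8.314 * (1/455.15 - 1/436.15))
1/T2 - 1/T1 = -9.5711e-05
ts2_new = 5.59 min

5.59 min


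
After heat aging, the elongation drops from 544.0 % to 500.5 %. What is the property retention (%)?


Retention = aged / original * 100
= 500.5 / 544.0 * 100
= 92.0%

92.0%


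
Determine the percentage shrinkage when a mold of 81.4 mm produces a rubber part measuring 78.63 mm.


Shrinkage = (mold - part) / mold * 100
= (81.4 - 78.63) / 81.4 * 100
= 2.77 / 81.4 * 100
= 3.4%

3.4%


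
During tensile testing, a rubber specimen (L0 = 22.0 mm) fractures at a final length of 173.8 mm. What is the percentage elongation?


Elongation = (Lf - L0) / L0 * 100
= (173.8 - 22.0) / 22.0 * 100
= 151.8 / 22.0 * 100
= 690.0%

690.0%


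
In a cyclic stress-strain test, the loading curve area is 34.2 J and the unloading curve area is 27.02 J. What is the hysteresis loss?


Hysteresis loss = loading - unloading
= 34.2 - 27.02
= 7.18 J

7.18 J


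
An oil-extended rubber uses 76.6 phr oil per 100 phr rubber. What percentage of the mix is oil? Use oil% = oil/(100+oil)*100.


Oil % = oil / (100 + oil) * 100
= 76.6 / (100 + 76.6) * 100
= 76.6 / 176.6 * 100
= 43.37%

43.37%


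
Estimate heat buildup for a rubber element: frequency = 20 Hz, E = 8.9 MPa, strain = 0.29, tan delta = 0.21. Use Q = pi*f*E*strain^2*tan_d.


Q = pi * f * E * strain^2 * tan_d
= pi * 20 * 8.9 * 0.29^2 * 0.21
= pi * 20 * 8.9 * 0.0841 * 0.21
= 9.8761

Q = 9.8761


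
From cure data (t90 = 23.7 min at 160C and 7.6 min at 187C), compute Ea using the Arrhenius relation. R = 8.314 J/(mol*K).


T1 = 433.15 K, T2 = 460.15 K
1/T1 - 1/T2 = 1.3546e-04
ln(t1/t2) = ln(23.7/7.6) = 1.1373
Ea = 8.314 * 1.1373 / 1.3546e-04 = 69802.2263 J/mol
Ea = 69.8 kJ/mol

69.8 kJ/mol


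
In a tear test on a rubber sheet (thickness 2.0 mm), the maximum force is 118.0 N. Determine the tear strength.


Tear strength = force / thickness
= 118.0 / 2.0
= 59.0 N/mm

59.0 N/mm


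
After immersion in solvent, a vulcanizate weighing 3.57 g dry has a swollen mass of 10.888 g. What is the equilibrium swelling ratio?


Q = W_swollen / W_dry
Q = 10.888 / 3.57
Q = 3.05

Q = 3.05


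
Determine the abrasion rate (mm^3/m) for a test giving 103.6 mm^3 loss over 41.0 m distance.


Rate = volume_loss / distance
= 103.6 / 41.0
= 2.527 mm^3/m

2.527 mm^3/m


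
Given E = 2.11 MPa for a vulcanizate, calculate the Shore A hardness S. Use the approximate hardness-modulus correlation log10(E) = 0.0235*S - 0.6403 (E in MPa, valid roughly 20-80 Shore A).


log10(E) = 0.0235*S - 0.6403  =>  S = (log10(E) + 0.6403) / 0.0235
log10(2.11) = 0.324282
S = (0.324282 + 0.6403) / 0.0235 = 0.964582 / 0.0235
S = 41.0

Shore A = 41.0


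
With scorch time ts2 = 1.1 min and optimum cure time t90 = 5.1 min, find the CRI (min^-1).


CRI = 100 / (t90 - ts2)
= 100 / (5.1 - 1.1)
= 100 / 4.0
= 25.0 min^-1

25.0 min^-1


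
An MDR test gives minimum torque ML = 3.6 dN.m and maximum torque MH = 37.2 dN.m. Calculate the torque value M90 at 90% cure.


M90 = ML + 0.9 * (MH - ML)
M90 = 3.6 + 0.9 * (37.2 - 3.6)
M90 = 3.6 + 0.9 * 33.6
M90 = 33.84 dN.m

33.84 dN.m


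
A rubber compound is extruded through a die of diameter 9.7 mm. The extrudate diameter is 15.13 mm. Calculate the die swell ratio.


Die swell ratio = D_extrudate / D_die
= 15.13 / 9.7
= 1.56

Die swell = 1.56


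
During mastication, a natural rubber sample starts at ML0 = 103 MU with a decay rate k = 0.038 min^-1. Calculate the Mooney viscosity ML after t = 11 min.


ML = ML0 * exp(-k * t)
ML = 103 * exp(-0.038 * 11)
ML = 103 * 0.6584
ML = 67.81 MU

67.81 MU


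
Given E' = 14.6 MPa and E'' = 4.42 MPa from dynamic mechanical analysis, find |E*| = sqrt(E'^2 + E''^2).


|E*| = sqrt(E'^2 + E''^2)
= sqrt(14.6^2 + 4.42^2)
= sqrt(213.1600 + 19.5364)
= 15.254 MPa

15.254 MPa


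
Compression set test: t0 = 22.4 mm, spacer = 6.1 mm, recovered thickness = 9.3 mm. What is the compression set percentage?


CS = (t0 - recovered) / (t0 - ts) * 100
= (22.4 - 9.3) / (22.4 - 6.1) * 100
= 13.1 / 16.3 * 100
= 80.4%

80.4%


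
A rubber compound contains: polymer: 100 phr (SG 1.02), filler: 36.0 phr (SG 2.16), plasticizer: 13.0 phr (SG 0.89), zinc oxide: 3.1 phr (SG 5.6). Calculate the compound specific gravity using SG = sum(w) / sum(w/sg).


Sum of weights = 152.1
Volume contributions:
  polymer: 100/1.02 = 98.0392
  filler: 36.0/2.16 = 16.6667
  plasticizer: 13.0/0.89 = 14.6067
  zinc oxide: 3.1/5.6 = 0.5536
Sum of volumes = 129.8662
SG = 152.1 / 129.8662 = 1.171

SG = 1.171


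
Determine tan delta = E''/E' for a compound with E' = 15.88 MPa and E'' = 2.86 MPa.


tan delta = E'' / E'
= 2.86 / 15.88
= 0.1801

tan delta = 0.1801


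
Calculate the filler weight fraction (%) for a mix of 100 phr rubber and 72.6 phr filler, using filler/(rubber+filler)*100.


Filler % = filler / (rubber + filler) * 100
= 72.6 / (100 + 72.6) * 100
= 72.6 / 172.6 * 100
= 42.06%

42.06%


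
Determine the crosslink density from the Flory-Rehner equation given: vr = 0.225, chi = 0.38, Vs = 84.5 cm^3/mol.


ln(1 - vr) = ln(1 - 0.225) = -0.2549
Numerator = -((-0.2549) + 0.225 + 0.38 * 0.225^2) = 0.0107
Denominator = 84.5 * (0.225^(1/3) - 0.225/2) = 41.8884
nu = 0.0107 / 41.8884 = 2.5436e-04 mol/cm^3

2.5436e-04 mol/cm^3


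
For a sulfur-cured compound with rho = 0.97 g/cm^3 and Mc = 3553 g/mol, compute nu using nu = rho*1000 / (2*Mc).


nu = rho * 1000 / (2 * Mc)
nu = 0.97 * 1000 / (2 * 3553)
nu = 970.0 / 7106
nu = 0.1365 mol/L

0.1365 mol/L


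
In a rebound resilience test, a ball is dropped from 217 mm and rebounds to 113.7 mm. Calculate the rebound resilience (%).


Resilience = h_rebound / h_drop * 100
= 113.7 / 217 * 100
= 52.4%

52.4%


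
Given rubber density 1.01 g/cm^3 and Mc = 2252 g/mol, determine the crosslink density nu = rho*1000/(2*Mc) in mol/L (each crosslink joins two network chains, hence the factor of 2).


nu = rho * 1000 / (2 * Mc)
nu = 1.01 * 1000 / (2 * 2252)
nu = 1010.0 / 4504
nu = 0.2242 mol/L

0.2242 mol/L


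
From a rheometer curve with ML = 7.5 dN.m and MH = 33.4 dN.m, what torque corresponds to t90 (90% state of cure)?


M90 = ML + 0.9 * (MH - ML)
M90 = 7.5 + 0.9 * (33.4 - 7.5)
M90 = 7.5 + 0.9 * 25.9
M90 = 30.81 dN.m

30.81 dN.m


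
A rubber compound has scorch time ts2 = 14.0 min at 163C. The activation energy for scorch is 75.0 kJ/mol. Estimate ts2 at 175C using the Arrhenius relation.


Convert temperatures: T1 = 163 + 273.15 = 436.15 K, T2 = 175 + 273.15 = 448.15 K
ts2_new = 14.0 * exp(75000 / 8.314 * (1/448.15 - 1/436.15))
1/T2 - 1/T1 = -6.1393e-05
ts2_new = 8.05 min

8.05 min


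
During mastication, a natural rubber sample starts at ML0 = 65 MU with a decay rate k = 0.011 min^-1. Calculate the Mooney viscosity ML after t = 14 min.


ML = ML0 * exp(-k * t)
ML = 65 * exp(-0.011 * 14)
ML = 65 * 0.8573
ML = 55.72 MU

55.72 MU


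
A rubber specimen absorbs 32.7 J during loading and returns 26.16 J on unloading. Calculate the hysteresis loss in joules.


Hysteresis loss = loading - unloading
= 32.7 - 26.16
= 6.54 J

6.54 J


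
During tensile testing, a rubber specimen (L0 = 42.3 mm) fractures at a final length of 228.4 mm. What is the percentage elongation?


Elongation = (Lf - L0) / L0 * 100
= (228.4 - 42.3) / 42.3 * 100
= 186.1 / 42.3 * 100
= 440.0%

440.0%


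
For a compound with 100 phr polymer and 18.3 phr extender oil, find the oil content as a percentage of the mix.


Oil % = oil / (100 + oil) * 100
= 18.3 / (100 + 18.3) * 100
= 18.3 / 118.3 * 100
= 15.47%

15.47%


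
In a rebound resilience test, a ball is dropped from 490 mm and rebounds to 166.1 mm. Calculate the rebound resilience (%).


Resilience = h_rebound / h_drop * 100
= 166.1 / 490 * 100
= 33.9%

33.9%


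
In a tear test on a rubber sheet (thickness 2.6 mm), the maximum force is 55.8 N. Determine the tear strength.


Tear strength = force / thickness
= 55.8 / 2.6
= 21.46 N/mm

21.46 N/mm


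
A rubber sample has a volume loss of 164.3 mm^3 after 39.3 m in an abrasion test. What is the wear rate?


Rate = volume_loss / distance
= 164.3 / 39.3
= 4.181 mm^3/m

4.181 mm^3/m


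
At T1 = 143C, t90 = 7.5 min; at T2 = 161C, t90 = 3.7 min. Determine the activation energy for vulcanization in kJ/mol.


T1 = 416.15 K, T2 = 434.15 K
1/T1 - 1/T2 = 9.9628e-05
ln(t1/t2) = ln(7.5/3.7) = 0.7066
Ea = 8.314 * 0.7066 / 9.9628e-05 = 58963.4025 J/mol
Ea = 58.96 kJ/mol

58.96 kJ/mol


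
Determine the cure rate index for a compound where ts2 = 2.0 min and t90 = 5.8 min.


CRI = 100 / (t90 - ts2)
= 100 / (5.8 - 2.0)
= 100 / 3.8
= 26.32 min^-1

26.32 min^-1


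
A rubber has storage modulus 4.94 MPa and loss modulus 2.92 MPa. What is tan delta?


tan delta = E'' / E'
= 2.92 / 4.94
= 0.5911

tan delta = 0.5911


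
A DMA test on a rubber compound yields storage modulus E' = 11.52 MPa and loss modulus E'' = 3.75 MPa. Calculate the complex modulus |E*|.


|E*| = sqrt(E'^2 + E''^2)
= sqrt(11.52^2 + 3.75^2)
= sqrt(132.7104 + 14.0625)
= 12.115 MPa

12.115 MPa


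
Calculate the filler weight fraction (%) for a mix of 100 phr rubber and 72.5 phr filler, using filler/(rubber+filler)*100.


Filler % = filler / (rubber + filler) * 100
= 72.5 / (100 + 72.5) * 100
= 72.5 / 172.5 * 100
= 42.03%

42.03%


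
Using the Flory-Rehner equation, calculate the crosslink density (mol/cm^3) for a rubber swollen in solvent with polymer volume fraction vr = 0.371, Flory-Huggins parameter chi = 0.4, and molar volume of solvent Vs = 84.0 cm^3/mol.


ln(1 - vr) = ln(1 - 0.371) = -0.4636
Numerator = -((-0.4636) + 0.371 + 0.4 * 0.371^2) = 0.0376
Denominator = 84.0 * (0.371^(1/3) - 0.371/2) = 44.7763
nu = 0.0376 / 44.7763 = 8.3901e-04 mol/cm^3

8.3901e-04 mol/cm^3


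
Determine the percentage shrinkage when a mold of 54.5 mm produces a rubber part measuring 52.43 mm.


Shrinkage = (mold - part) / mold * 100
= (54.5 - 52.43) / 54.5 * 100
= 2.07 / 54.5 * 100
= 3.8%

3.8%


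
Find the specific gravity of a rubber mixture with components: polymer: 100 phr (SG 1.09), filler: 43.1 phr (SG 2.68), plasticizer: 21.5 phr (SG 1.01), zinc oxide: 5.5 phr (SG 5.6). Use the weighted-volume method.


Sum of weights = 170.1
Volume contributions:
  polymer: 100/1.09 = 91.7431
  filler: 43.1/2.68 = 16.0821
  plasticizer: 21.5/1.01 = 21.2871
  zinc oxide: 5.5/5.6 = 0.9821
Sum of volumes = 130.0945
SG = 170.1 / 130.0945 = 1.308

SG = 1.308


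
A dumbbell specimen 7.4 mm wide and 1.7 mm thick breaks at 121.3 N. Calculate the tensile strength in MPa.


Area = width * thickness = 7.4 * 1.7 = 12.58 mm^2
TS = force / area = 121.3 / 12.58 = 9.64 MPa

9.64 MPa


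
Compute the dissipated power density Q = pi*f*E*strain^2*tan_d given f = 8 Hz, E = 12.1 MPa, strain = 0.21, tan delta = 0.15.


Q = pi * f * E * strain^2 * tan_d
= pi * 8 * 12.1 * 0.21^2 * 0.15
= pi * 8 * 12.1 * 0.0441 * 0.15
= 2.0117

Q = 2.0117


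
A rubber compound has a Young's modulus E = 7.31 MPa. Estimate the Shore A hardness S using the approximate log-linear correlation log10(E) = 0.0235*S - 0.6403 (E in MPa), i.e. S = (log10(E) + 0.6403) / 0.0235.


log10(E) = 0.0235*S - 0.6403  =>  S = (log10(E) + 0.6403) / 0.0235
log10(7.31) = 0.863917
S = (0.863917 + 0.6403) / 0.0235 = 1.504217 / 0.0235
S = 64.0

Shore A = 64.0


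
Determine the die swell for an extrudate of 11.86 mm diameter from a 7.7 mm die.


Die swell ratio = D_extrudate / D_die
= 11.86 / 7.7
= 1.54

Die swell = 1.54


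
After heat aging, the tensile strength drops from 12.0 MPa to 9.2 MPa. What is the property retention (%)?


Retention = aged / original * 100
= 9.2 / 12.0 * 100
= 76.7%

76.7%


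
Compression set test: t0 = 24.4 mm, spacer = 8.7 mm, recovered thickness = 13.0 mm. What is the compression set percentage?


CS = (t0 - recovered) / (t0 - ts) * 100
= (24.4 - 13.0) / (24.4 - 8.7) * 100
= 11.4 / 15.7 * 100
= 72.6%

72.6%


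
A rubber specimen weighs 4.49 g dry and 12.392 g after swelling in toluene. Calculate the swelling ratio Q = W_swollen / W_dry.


Q = W_swollen / W_dry
Q = 12.392 / 4.49
Q = 2.76

Q = 2.76


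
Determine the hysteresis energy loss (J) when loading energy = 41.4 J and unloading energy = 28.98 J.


Hysteresis loss = loading - unloading
= 41.4 - 28.98
= 12.42 J

12.42 J


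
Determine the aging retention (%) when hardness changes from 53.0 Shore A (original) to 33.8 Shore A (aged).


Retention = aged / original * 100
= 33.8 / 53.0 * 100
= 63.8%

63.8%


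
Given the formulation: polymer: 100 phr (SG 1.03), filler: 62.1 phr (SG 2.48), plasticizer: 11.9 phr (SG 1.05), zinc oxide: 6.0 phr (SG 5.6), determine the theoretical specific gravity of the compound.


Sum of weights = 180.0
Volume contributions:
  polymer: 100/1.03 = 97.0874
  filler: 62.1/2.48 = 25.0403
  plasticizer: 11.9/1.05 = 11.3333
  zinc oxide: 6.0/5.6 = 1.0714
Sum of volumes = 134.5325
SG = 180.0 / 134.5325 = 1.338

SG = 1.338


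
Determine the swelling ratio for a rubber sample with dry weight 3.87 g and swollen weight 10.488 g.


Q = W_swollen / W_dry
Q = 10.488 / 3.87
Q = 2.71

Q = 2.71


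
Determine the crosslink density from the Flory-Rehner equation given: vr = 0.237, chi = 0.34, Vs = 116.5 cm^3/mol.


ln(1 - vr) = ln(1 - 0.237) = -0.2705
Numerator = -((-0.2705) + 0.237 + 0.34 * 0.237^2) = 0.0144
Denominator = 116.5 * (0.237^(1/3) - 0.237/2) = 58.2903
nu = 0.0144 / 58.2903 = 2.4704e-04 mol/cm^3

2.4704e-04 mol/cm^3


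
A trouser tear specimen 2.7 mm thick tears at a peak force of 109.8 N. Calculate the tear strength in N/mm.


Tear strength = force / thickness
= 109.8 / 2.7
= 40.67 N/mm

40.67 N/mm


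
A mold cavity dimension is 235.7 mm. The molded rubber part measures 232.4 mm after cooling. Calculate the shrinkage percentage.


Shrinkage = (mold - part) / mold * 100
= (235.7 - 232.4) / 235.7 * 100
= 3.3 / 235.7 * 100
= 1.4%

1.4%


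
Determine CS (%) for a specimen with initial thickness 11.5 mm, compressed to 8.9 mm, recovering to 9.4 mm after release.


CS = (t0 - recovered) / (t0 - ts) * 100
= (11.5 - 9.4) / (11.5 - 8.9) * 100
= 2.1 / 2.6 * 100
= 80.8%

80.8%


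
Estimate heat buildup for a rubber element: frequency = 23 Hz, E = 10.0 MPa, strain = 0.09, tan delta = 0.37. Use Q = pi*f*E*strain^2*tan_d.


Q = pi * f * E * strain^2 * tan_d
= pi * 23 * 10.0 * 0.09^2 * 0.37
= pi * 23 * 10.0 * 0.0081 * 0.37
= 2.1655

Q = 2.1655


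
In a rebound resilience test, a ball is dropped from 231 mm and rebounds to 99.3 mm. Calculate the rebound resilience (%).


Resilience = h_rebound / h_drop * 100
= 99.3 / 231 * 100
= 43.0%

43.0%


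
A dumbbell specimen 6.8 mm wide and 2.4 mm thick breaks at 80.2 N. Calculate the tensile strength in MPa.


Area = width * thickness = 6.8 * 2.4 = 16.32 mm^2
TS = force / area = 80.2 / 16.32 = 4.91 MPa

4.91 MPa


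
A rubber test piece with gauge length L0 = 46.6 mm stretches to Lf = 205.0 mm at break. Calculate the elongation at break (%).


Elongation = (Lf - L0) / L0 * 100
= (205.0 - 46.6) / 46.6 * 100
= 158.4 / 46.6 * 100
= 339.9%

339.9%


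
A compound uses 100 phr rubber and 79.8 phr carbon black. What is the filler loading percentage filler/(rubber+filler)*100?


Filler % = filler / (rubber + filler) * 100
= 79.8 / (100 + 79.8) * 100
= 79.8 / 179.8 * 100
= 44.38%

44.38%


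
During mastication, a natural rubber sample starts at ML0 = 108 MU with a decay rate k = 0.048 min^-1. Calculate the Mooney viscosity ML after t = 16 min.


ML = ML0 * exp(-k * t)
ML = 108 * exp(-0.048 * 16)
ML = 108 * 0.4639
ML = 50.11 MU

50.11 MU


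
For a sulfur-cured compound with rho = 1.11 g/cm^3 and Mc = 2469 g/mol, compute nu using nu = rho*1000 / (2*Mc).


nu = rho * 1000 / (2 * Mc)
nu = 1.11 * 1000 / (2 * 2469)
nu = 1110.0 / 4938
nu = 0.2248 mol/L

0.2248 mol/L


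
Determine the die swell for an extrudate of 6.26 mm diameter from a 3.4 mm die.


Die swell ratio = D_extrudate / D_die
= 6.26 / 3.4
= 1.841

Die swell = 1.841


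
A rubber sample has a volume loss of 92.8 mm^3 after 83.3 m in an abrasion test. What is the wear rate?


Rate = volume_loss / distance
= 92.8 / 83.3
= 1.114 mm^3/m

1.114 mm^3/m


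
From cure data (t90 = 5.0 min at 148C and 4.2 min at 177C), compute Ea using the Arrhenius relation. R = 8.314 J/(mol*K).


T1 = 421.15 K, T2 = 450.15 K
1/T1 - 1/T2 = 1.5297e-04
ln(t1/t2) = ln(5.0/4.2) = 0.1744
Ea = 8.314 * 0.1744 / 1.5297e-04 = 9476.2491 J/mol
Ea = 9.48 kJ/mol

9.48 kJ/mol


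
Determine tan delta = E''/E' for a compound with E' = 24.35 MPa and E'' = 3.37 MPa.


tan delta = E'' / E'
= 3.37 / 24.35
= 0.1384

tan delta = 0.1384


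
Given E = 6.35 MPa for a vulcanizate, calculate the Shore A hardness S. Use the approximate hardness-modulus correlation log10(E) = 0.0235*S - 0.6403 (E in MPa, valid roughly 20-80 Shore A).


log10(E) = 0.0235*S - 0.6403  =>  S = (log10(E) + 0.6403) / 0.0235
log10(6.35) = 0.802774
S = (0.802774 + 0.6403) / 0.0235 = 1.443074 / 0.0235
S = 61.4

Shore A = 61.4


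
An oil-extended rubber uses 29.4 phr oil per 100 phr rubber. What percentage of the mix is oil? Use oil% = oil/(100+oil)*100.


Oil % = oil / (100 + oil) * 100
= 29.4 / (100 + 29.4) * 100
= 29.4 / 129.4 * 100
= 22.72%

22.72%


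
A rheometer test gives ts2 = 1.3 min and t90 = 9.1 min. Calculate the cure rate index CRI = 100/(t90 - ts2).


CRI = 100 / (t90 - ts2)
= 100 / (9.1 - 1.3)
= 100 / 7.8
= 12.82 min^-1

12.82 min^-1


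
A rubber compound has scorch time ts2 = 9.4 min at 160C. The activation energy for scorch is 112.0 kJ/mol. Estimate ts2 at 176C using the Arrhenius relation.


Convert temperatures: T1 = 160 + 273.15 = 433.15 K, T2 = 176 + 273.15 = 449.15 K
ts2_new = 9.4 * exp(112000 / 8.314 * (1/449.15 - 1/433.15))
1/T2 - 1/T1 = -8.2241e-05
ts2_new = 3.1 min

3.1 min


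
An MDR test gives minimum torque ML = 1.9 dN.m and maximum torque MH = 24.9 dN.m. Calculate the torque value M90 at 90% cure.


M90 = ML + 0.9 * (MH - ML)
M90 = 1.9 + 0.9 * (24.9 - 1.9)
M90 = 1.9 + 0.9 * 23.0
M90 = 22.6 dN.m

22.6 dN.m


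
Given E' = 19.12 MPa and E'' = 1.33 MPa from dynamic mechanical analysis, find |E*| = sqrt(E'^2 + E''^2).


|E*| = sqrt(E'^2 + E''^2)
= sqrt(19.12^2 + 1.33^2)
= sqrt(365.5744 + 1.7689)
= 19.166 MPa

19.166 MPa


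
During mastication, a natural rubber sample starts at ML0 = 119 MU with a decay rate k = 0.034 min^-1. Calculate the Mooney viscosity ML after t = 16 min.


ML = ML0 * exp(-k * t)
ML = 119 * exp(-0.034 * 16)
ML = 119 * 0.5804
ML = 69.07 MU

69.07 MU


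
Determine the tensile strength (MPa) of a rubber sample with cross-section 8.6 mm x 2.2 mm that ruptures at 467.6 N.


Area = width * thickness = 8.6 * 2.2 = 18.92 mm^2
TS = force / area = 467.6 / 18.92 = 24.71 MPa

24.71 MPa


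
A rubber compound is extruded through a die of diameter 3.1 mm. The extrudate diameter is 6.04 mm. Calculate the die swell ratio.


Die swell ratio = D_extrudate / D_die
= 6.04 / 3.1
= 1.948

Die swell = 1.948


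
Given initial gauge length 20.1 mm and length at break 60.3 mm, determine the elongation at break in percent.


Elongation = (Lf - L0) / L0 * 100
= (60.3 - 20.1) / 20.1 * 100
= 40.2 / 20.1 * 100
= 200.0%

200.0%


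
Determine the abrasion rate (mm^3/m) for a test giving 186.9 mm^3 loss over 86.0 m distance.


Rate = volume_loss / distance
= 186.9 / 86.0
= 2.173 mm^3/m

2.173 mm^3/m


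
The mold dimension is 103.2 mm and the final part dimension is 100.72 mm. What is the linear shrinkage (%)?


Shrinkage = (mold - part) / mold * 100
= (103.2 - 100.72) / 103.2 * 100
= 2.48 / 103.2 * 100
= 2.4%

2.4%


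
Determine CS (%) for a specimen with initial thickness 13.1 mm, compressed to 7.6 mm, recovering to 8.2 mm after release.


CS = (t0 - recovered) / (t0 - ts) * 100
= (13.1 - 8.2) / (13.1 - 7.6) * 100
= 4.9 / 5.5 * 100
= 89.1%

89.1%


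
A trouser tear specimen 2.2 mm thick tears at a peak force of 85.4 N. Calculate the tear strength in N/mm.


Tear strength = force / thickness
= 85.4 / 2.2
= 38.82 N/mm

38.82 N/mm


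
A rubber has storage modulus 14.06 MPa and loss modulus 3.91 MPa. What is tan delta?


tan delta = E'' / E'
= 3.91 / 14.06
= 0.2781

tan delta = 0.2781


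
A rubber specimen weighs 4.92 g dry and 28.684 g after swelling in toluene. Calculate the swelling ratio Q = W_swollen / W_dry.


Q = W_swollen / W_dry
Q = 28.684 / 4.92
Q = 5.83

Q = 5.83


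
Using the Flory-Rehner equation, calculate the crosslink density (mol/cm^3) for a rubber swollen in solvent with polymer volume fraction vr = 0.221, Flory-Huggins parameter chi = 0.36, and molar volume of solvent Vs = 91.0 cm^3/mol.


ln(1 - vr) = ln(1 - 0.221) = -0.2497
Numerator = -((-0.2497) + 0.221 + 0.36 * 0.221^2) = 0.0112
Denominator = 91.0 * (0.221^(1/3) - 0.221/2) = 44.9626
nu = 0.0112 / 44.9626 = 2.4824e-04 mol/cm^3

2.4824e-04 mol/cm^3


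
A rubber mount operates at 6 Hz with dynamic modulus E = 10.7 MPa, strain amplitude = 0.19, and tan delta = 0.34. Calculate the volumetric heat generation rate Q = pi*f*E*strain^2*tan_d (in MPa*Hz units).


Q = pi * f * E * strain^2 * tan_d
= pi * 6 * 10.7 * 0.19^2 * 0.34
= pi * 6 * 10.7 * 0.0361 * 0.34
= 2.4755

Q = 2.4755


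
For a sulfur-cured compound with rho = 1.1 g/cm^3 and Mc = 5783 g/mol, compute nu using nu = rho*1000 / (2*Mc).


nu = rho * 1000 / (2 * Mc)
nu = 1.1 * 1000 / (2 * 5783)
nu = 1100.0 / 11566
nu = 0.0951 mol/L

0.0951 mol/L


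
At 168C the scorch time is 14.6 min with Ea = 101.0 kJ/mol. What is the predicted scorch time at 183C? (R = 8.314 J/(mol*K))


Convert temperatures: T1 = 168 + 273.15 = 441.15 K, T2 = 183 + 273.15 = 456.15 K
ts2_new = 14.6 * exp(101000 / 8.314 * (1/456.15 - 1/441.15))
1/T2 - 1/T1 = -7.4541e-05
ts2_new = 5.9 min

5.9 min


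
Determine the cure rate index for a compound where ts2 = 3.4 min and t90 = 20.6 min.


CRI = 100 / (t90 - ts2)
= 100 / (20.6 - 3.4)
= 100 / 17.2
= 5.81 min^-1

5.81 min^-1


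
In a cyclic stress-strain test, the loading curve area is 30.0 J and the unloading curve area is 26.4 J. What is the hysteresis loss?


Hysteresis loss = loading - unloading
= 30.0 - 26.4
= 3.6 J

3.6 J


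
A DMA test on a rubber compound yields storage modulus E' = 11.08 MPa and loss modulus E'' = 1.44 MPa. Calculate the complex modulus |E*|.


|E*| = sqrt(E'^2 + E''^2)
= sqrt(11.08^2 + 1.44^2)
= sqrt(122.7664 + 2.0736)
= 11.173 MPa

11.173 MPa


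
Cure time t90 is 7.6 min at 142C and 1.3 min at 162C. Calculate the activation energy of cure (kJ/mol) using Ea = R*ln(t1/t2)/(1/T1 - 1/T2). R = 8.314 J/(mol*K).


T1 = 415.15 K, T2 = 435.15 K
1/T1 - 1/T2 = 1.1071e-04
ln(t1/t2) = ln(7.6/1.3) = 1.7658
Ea = 8.314 * 1.7658 / 1.1071e-04 = 132605.5276 J/mol
Ea = 132.61 kJ/mol

132.61 kJ/mol


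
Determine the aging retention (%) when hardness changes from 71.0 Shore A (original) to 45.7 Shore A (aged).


Retention = aged / original * 100
= 45.7 / 71.0 * 100
= 64.4%

64.4%


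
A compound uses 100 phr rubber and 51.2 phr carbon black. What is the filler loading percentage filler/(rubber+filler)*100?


Filler % = filler / (rubber + filler) * 100
= 51.2 / (100 + 51.2) * 100
= 51.2 / 151.2 * 100
= 33.86%

33.86%


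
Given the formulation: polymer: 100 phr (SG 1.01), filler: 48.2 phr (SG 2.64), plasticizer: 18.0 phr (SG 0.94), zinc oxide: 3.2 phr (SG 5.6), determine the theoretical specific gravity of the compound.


Sum of weights = 169.4
Volume contributions:
  polymer: 100/1.01 = 99.0099
  filler: 48.2/2.64 = 18.2576
  plasticizer: 18.0/0.94 = 19.1489
  zinc oxide: 3.2/5.6 = 0.5714
Sum of volumes = 136.9878
SG = 169.4 / 136.9878 = 1.237

SG = 1.237


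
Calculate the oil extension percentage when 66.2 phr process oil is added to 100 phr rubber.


Oil % = oil / (100 + oil) * 100
= 66.2 / (100 + 66.2) * 100
= 66.2 / 166.2 * 100
= 39.83%

39.83%


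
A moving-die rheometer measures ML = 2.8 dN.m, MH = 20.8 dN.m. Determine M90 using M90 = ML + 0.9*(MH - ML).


M90 = ML + 0.9 * (MH - ML)
M90 = 2.8 + 0.9 * (20.8 - 2.8)
M90 = 2.8 + 0.9 * 18.0
M90 = 19.0 dN.m

19.0 dN.m


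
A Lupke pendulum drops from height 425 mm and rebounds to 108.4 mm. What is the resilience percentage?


Resilience = h_rebound / h_drop * 100
= 108.4 / 425 * 100
= 25.5%

25.5%


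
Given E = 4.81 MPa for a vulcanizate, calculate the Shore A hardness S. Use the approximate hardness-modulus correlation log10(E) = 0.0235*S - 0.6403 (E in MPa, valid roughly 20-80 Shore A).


log10(E) = 0.0235*S - 0.6403  =>  S = (log10(E) + 0.6403) / 0.0235
log10(4.81) = 0.682145
S = (0.682145 + 0.6403) / 0.0235 = 1.322445 / 0.0235
S = 56.3

Shore A = 56.3


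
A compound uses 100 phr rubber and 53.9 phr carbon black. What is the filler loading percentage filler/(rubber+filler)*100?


Filler % = filler / (rubber + filler) * 100
= 53.9 / (100 + 53.9) * 100
= 53.9 / 153.9 * 100
= 35.02%

35.02%


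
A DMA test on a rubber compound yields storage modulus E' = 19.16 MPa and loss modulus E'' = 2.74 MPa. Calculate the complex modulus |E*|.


|E*| = sqrt(E'^2 + E''^2)
= sqrt(19.16^2 + 2.74^2)
= sqrt(367.1056 + 7.5076)
= 19.355 MPa

19.355 MPa


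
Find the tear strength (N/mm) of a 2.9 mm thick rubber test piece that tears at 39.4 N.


Tear strength = force / thickness
= 39.4 / 2.9
= 13.59 N/mm

13.59 N/mm


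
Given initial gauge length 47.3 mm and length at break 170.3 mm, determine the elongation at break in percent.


Elongation = (Lf - L0) / L0 * 100
= (170.3 - 47.3) / 47.3 * 100
= 123.0 / 47.3 * 100
= 260.0%

260.0%


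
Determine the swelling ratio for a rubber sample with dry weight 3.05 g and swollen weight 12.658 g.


Q = W_swollen / W_dry
Q = 12.658 / 3.05
Q = 4.15

Q = 4.15


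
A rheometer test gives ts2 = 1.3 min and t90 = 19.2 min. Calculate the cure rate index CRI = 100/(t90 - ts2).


CRI = 100 / (t90 - ts2)
= 100 / (19.2 - 1.3)
= 100 / 17.9
= 5.59 min^-1

5.59 min^-1


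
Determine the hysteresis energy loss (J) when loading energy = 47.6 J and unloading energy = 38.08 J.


Hysteresis loss = loading - unloading
= 47.6 - 38.08
= 9.52 J

9.52 J


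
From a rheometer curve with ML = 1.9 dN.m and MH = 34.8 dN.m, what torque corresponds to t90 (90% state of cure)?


M90 = ML + 0.9 * (MH - ML)
M90 = 1.9 + 0.9 * (34.8 - 1.9)
M90 = 1.9 + 0.9 * 32.9
M90 = 31.51 dN.m

31.51 dN.m


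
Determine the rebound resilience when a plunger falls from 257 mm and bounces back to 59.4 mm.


Resilience = h_rebound / h_drop * 100
= 59.4 / 257 * 100
= 23.1%

23.1%


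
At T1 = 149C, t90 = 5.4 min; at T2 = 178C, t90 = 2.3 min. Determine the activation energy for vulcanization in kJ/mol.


T1 = 422.15 K, T2 = 451.15 K
1/T1 - 1/T2 = 1.5227e-04
ln(t1/t2) = ln(5.4/2.3) = 0.8535
Ea = 8.314 * 0.8535 / 1.5227e-04 = 46601.3103 J/mol
Ea = 46.6 kJ/mol

46.6 kJ/mol


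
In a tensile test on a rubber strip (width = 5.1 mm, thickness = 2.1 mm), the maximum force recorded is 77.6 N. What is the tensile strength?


Area = width * thickness = 5.1 * 2.1 = 10.71 mm^2
TS = force / area = 77.6 / 10.71 = 7.25 MPa

7.25 MPa


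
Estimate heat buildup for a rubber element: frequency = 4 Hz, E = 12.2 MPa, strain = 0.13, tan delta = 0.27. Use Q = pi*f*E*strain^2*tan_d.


Q = pi * f * E * strain^2 * tan_d
= pi * 4 * 12.2 * 0.13^2 * 0.27
= pi * 4 * 12.2 * 0.0169 * 0.27
= 0.6996

Q = 0.6996


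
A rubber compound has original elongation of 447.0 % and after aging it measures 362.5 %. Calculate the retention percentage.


Retention = aged / original * 100
= 362.5 / 447.0 * 100
= 81.1%

81.1%


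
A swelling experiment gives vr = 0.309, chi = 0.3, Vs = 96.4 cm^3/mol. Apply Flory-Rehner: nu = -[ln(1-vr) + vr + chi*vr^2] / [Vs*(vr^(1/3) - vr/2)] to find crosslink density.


ln(1 - vr) = ln(1 - 0.309) = -0.3696
Numerator = -((-0.3696) + 0.309 + 0.3 * 0.309^2) = 0.0320
Denominator = 96.4 * (0.309^(1/3) - 0.309/2) = 50.2785
nu = 0.0320 / 50.2785 = 6.3588e-04 mol/cm^3

6.3588e-04 mol/cm^3


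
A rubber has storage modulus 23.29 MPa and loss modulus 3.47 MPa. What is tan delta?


tan delta = E'' / E'
= 3.47 / 23.29
= 0.149

tan delta = 0.149


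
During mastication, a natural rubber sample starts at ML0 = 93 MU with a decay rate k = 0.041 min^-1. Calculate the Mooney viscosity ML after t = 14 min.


ML = ML0 * exp(-k * t)
ML = 93 * exp(-0.041 * 14)
ML = 93 * 0.5633
ML = 52.38 MU

52.38 MU


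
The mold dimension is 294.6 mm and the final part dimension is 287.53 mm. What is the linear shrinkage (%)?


Shrinkage = (mold - part) / mold * 100
= (294.6 - 287.53) / 294.6 * 100
= 7.07 / 294.6 * 100
= 2.4%

2.4%
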